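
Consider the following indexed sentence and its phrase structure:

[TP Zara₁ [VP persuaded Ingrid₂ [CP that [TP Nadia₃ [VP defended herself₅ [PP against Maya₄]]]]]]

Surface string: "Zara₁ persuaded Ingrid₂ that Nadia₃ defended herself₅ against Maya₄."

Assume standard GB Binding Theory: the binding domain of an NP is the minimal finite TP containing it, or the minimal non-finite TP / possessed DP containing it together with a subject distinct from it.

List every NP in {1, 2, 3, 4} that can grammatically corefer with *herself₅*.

{3}

*herself* is an anaphor, so Principle A applies: it must be bound in its binding domain.
Binding domain of *herself₅*: the embedded TP, whose subject is Nadia₃.
*Zara₁* c-commands the anaphor but is outside its binding domain → cannot satisfy Principle A.
*Ingrid₂* c-commands the anaphor but is outside its binding domain → cannot satisfy Principle A.
*Nadia₃* c-commands the anaphor within its binding domain → licit binder.
*Maya₄* does not c-command the anaphor → cannot bind it.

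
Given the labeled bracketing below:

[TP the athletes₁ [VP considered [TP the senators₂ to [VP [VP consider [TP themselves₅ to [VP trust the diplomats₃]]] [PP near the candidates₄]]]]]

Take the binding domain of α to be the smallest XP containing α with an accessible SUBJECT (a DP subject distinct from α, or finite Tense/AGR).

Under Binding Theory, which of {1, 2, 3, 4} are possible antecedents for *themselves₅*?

{2}

*themselves* is an anaphor, so Principle A applies: it must be bound in its binding domain.
Binding domain of *themselves₅*: the embedded TP, whose subject is the senators₂.
*the athletes₁* c-commands the anaphor but is outside its binding domain → cannot satisfy Principle A.
*the senators₂* c-commands the anaphor within its binding domain → licit binder.
*the diplomats₃* does not c-command the anaphor → cannot bind it.
*the candidates₄* does not c-command the anaphor → cannot bind it.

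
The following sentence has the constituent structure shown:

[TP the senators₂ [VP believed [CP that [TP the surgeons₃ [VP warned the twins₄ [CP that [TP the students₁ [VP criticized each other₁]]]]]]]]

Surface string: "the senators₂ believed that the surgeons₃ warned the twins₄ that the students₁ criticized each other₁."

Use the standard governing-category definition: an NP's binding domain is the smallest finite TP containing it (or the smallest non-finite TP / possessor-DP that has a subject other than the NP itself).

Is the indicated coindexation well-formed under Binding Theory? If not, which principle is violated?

The two coindexed NPs are *the students₁* and *each other₁*.
*each other₁* is an anaphor; its binding domain is the embedded TP, whose subject is the students₁. *the students₁* c-commands it within that domain and shares its index, so Principle A is satisfied.
*the students₁* is an R-expression; *each other₁* does not c-command it, and no other NP shares its index, so Principle C is satisfied.
All principles are respected.

grammatical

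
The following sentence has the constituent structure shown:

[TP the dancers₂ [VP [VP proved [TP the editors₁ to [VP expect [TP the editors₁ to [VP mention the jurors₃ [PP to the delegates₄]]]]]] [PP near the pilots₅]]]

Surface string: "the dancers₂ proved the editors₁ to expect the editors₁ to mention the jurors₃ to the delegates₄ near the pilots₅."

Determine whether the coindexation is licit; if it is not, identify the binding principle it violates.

The two coindexed NPs are *the editors₁* (the higher occurrence) and *the editors₁* (the lower occurrence).
*the editors₁* (the lower occurrence) is an R-expression. Principle C requires it to be free everywhere.
*the editors₁* (the higher occurrence) c-commands it and carries the same index.
The R-expression is bound → Principle C violation.

Principle C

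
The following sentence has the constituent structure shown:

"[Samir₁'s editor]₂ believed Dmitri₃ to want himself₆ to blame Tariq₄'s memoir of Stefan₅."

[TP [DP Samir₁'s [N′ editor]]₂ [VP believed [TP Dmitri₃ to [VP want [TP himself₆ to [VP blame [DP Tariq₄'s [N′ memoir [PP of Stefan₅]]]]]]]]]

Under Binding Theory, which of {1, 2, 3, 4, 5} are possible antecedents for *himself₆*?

*himself* is an anaphor, so Principle A applies: it must be bound in its binding domain.
Binding domain of *himself₆*: the embedded TP, whose subject is Dmitri₃.
*Samir₁* does not c-command the anaphor → cannot bind it.
*[Samir₁'s editor]₂* c-commands the anaphor but is outside its binding domain → cannot satisfy Principle A.
*Dmitri₃* c-commands the anaphor within its binding domain → licit binder.
*Tariq₄* does not c-command the anaphor → cannot bind it.
*Stefan₅* does not c-command the anaphor → cannot bind it.

{3}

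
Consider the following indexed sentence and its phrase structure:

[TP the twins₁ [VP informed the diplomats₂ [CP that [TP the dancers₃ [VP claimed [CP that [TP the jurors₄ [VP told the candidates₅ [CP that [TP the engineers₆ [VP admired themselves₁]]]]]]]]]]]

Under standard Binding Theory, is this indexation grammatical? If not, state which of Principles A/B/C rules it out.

The two coindexed NPs are *the twins₁* and *themselves₁*.
*themselves₁* is an anaphor. Principle A requires it to be bound within its binding domain — the embedded TP, whose subject is the engineers₆.
Within that domain it is c-commanded by *the engineers₆*, which does not share its index.
*the twins₁* does c-command the anaphor, but from outside its binding domain.
The anaphor is unbound in its domain → Principle A violation.

Principle A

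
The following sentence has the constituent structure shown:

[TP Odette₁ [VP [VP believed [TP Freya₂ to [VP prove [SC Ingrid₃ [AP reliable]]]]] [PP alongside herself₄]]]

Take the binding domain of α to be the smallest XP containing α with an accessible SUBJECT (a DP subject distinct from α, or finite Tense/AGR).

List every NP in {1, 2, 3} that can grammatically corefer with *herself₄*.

{1}

*herself* is an anaphor, so Principle A applies: it must be bound in its binding domain.
Binding domain of *herself₄*: the matrix TP, whose subject is Odette₁.
*Odette₁* c-commands the anaphor within its binding domain → licit binder.
*Freya₂* does not c-command the anaphor → cannot bind it.
*Ingrid₃* does not c-command the anaphor → cannot bind it.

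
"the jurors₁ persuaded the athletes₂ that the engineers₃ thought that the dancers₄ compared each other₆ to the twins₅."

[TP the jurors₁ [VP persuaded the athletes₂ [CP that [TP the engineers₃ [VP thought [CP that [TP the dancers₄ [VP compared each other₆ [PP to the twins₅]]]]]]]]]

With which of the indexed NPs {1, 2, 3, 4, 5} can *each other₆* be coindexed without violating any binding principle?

*each other* is an anaphor, so Principle A applies: it must be bound in its binding domain.
Binding domain of *each other₆*: the embedded TP, whose subject is the dancers₄.
*the jurors₁* c-commands the anaphor but is outside its binding domain → cannot satisfy Principle A.
*the athletes₂* c-commands the anaphor but is outside its binding domain → cannot satisfy Principle A.
*the engineers₃* c-commands the anaphor but is outside its binding domain → cannot satisfy Principle A.
*the dancers₄* c-commands the anaphor within its binding domain → licit binder.
*the twins₅* does not c-command the anaphor → cannot bind it.

{4}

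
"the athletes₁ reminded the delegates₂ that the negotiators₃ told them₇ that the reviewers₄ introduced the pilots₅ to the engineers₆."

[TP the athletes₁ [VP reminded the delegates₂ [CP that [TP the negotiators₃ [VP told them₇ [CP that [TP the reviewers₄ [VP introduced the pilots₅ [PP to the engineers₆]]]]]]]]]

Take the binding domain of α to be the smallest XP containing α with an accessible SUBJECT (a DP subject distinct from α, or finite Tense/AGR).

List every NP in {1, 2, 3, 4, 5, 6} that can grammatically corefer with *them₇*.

{1, 2}

*them* is a pronoun, so Principle B applies: it must be free in its binding domain.
Binding domain of *them₇*: the embedded TP, whose subject is the negotiators₃.
*the athletes₁* c-commands the pronoun but from outside its binding domain, and is not c-commanded by it → coindexation permitted.
*the delegates₂* c-commands the pronoun but from outside its binding domain, and is not c-commanded by it → coindexation permitted.
*the negotiators₃* c-commands the pronoun within its binding domain → coindexation would violate Principle B.
*the reviewers₄*: the pronoun c-commands this R-expression → coindexation would violate Principle C on *the reviewers₄*.
*the pilots₅*: the pronoun c-commands this R-expression → coindexation would violate Principle C on *the pilots₅*.
*the engineers₆*: the pronoun c-commands this R-expression → coindexation would violate Principle C on *the engineers₆*.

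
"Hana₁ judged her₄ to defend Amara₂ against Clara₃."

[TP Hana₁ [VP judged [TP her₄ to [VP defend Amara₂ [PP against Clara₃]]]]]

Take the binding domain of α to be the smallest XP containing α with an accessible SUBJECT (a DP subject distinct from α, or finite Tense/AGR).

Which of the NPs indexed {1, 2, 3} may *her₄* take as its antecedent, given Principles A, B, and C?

*her* is a pronoun, so Principle B applies: it must be free in its binding domain.
Binding domain of *her₄*: the matrix TP, whose subject is Hana₁.
*Hana₁* c-commands the pronoun within its binding domain → coindexation would violate Principle B.
*Amara₂*: the pronoun c-commands this R-expression → coindexation would violate Principle C on *Amara₂*.
*Clara₃*: the pronoun c-commands this R-expression → coindexation would violate Principle C on *Clara₃*.

none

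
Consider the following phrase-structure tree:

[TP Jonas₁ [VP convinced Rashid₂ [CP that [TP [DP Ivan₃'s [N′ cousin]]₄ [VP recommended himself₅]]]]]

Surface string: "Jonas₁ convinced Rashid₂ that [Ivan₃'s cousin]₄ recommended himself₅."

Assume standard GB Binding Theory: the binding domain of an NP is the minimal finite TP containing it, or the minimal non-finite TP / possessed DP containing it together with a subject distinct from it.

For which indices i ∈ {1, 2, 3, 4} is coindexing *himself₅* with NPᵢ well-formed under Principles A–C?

*himself* is an anaphor, so Principle A applies: it must be bound in its binding domain.
Binding domain of *himself₅*: the embedded TP, whose subject is [Ivan₃'s cousin]₄.
*Jonas₁* c-commands the anaphor but is outside its binding domain → cannot satisfy Principle A.
*Rashid₂* c-commands the anaphor but is outside its binding domain → cannot satisfy Principle A.
*Ivan₃* does not c-command the anaphor → cannot bind it.
*[Ivan₃'s cousin]₄* c-commands the anaphor within its binding domain → licit binder.

{4}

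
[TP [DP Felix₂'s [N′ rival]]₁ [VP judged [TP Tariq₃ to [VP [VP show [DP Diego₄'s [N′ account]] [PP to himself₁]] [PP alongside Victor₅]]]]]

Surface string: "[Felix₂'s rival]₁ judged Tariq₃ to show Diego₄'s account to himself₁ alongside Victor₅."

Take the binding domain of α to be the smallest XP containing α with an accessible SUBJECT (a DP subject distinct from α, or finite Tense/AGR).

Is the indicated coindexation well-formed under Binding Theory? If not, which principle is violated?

Principle A

The two coindexed NPs are *[Felix₂'s rival]₁* and *himself₁*.
*himself₁* is an anaphor. Principle A requires it to be bound within its binding domain — the embedded TP, whose subject is Tariq₃.
Within that domain it is c-commanded by *Tariq₃*, which does not share its index.
*[Felix₂'s rival]₁* does c-command the anaphor, but from outside its binding domain.
The anaphor is unbound in its domain → Principle A violation.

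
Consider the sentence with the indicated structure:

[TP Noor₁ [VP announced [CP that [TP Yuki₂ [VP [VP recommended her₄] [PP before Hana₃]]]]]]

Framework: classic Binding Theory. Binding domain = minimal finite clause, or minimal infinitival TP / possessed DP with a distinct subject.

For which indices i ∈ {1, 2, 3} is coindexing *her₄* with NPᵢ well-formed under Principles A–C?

*her* is a pronoun, so Principle B applies: it must be free in its binding domain.
Binding domain of *her₄*: the embedded TP, whose subject is Yuki₂.
*Noor₁* c-commands the pronoun but from outside its binding domain, and is not c-commanded by it → coindexation permitted.
*Yuki₂* c-commands the pronoun within its binding domain → coindexation would violate Principle B.
*Hana₃* and the pronoun do not c-command one another → neither Principle B nor Principle C is at stake; coindexation permitted.

{1, 3}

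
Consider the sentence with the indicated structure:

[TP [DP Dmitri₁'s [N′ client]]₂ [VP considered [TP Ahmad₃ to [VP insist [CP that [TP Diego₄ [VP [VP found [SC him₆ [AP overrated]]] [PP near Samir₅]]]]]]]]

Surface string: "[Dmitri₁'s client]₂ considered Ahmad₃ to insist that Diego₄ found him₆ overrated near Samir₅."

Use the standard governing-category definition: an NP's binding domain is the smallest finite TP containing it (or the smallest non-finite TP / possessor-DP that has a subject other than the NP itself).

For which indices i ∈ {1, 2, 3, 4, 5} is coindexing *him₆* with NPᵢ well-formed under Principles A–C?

{1, 2, 3, 5}

*him* is a pronoun, so Principle B applies: it must be free in its binding domain.
Binding domain of *him₆*: the embedded TP, whose subject is Diego₄.
*Dmitri₁* and the pronoun do not c-command one another → neither Principle B nor Principle C is at stake; coindexation permitted.
*[Dmitri₁'s client]₂* c-commands the pronoun but from outside its binding domain, and is not c-commanded by it → coindexation permitted.
*Ahmad₃* c-commands the pronoun but from outside its binding domain, and is not c-commanded by it → coindexation permitted.
*Diego₄* c-commands the pronoun within its binding domain → coindexation would violate Principle B.
*Samir₅* and the pronoun do not c-command one another → neither Principle B nor Principle C is at stake; coindexation permitted.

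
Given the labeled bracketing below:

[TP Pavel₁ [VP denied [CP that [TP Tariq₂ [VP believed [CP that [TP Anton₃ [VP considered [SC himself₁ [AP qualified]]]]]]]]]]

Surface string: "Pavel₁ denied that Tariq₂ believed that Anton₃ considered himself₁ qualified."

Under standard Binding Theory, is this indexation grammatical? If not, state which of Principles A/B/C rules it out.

Principle A

The two coindexed NPs are *Pavel₁* and *himself₁*.
*himself₁* is an anaphor. Principle A requires it to be bound within its binding domain — the embedded TP, whose subject is Anton₃.
Within that domain it is c-commanded by *Anton₃*, which does not share its index.
*Pavel₁* does c-command the anaphor, but from outside its binding domain.
The anaphor is unbound in its domain → Principle A violation.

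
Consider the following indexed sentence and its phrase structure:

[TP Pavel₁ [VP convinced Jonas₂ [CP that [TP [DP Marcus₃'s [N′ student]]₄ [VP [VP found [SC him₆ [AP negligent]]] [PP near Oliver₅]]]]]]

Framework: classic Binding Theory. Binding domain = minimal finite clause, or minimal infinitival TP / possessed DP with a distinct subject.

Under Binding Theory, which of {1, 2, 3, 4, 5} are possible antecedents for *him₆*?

*him* is a pronoun, so Principle B applies: it must be free in its binding domain.
Binding domain of *him₆*: the embedded TP, whose subject is [Marcus₃'s student]₄.
*Pavel₁* c-commands the pronoun but from outside its binding domain, and is not c-commanded by it → coindexation permitted.
*Jonas₂* c-commands the pronoun but from outside its binding domain, and is not c-commanded by it → coindexation permitted.
*Marcus₃* and the pronoun do not c-command one another → neither Principle B nor Principle C is at stake; coindexation permitted.
*[Marcus₃'s student]₄* c-commands the pronoun within its binding domain → coindexation would violate Principle B.
*Oliver₅* and the pronoun do not c-command one another → neither Principle B nor Principle C is at stake; coindexation permitted.

{1, 2, 3, 5}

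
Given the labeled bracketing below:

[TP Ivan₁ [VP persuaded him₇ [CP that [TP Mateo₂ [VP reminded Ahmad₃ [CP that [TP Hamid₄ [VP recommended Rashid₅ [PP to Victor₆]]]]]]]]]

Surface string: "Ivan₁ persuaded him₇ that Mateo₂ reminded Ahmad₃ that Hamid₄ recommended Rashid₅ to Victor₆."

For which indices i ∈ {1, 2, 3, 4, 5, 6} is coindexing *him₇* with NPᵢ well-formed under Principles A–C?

*him* is a pronoun, so Principle B applies: it must be free in its binding domain.
Binding domain of *him₇*: the matrix TP, whose subject is Ivan₁.
*Ivan₁* c-commands the pronoun within its binding domain → coindexation would violate Principle B.
*Mateo₂*: the pronoun c-commands this R-expression → coindexation would violate Principle C on *Mateo₂*.
*Ahmad₃*: the pronoun c-commands this R-expression → coindexation would violate Principle C on *Ahmad₃*.
*Hamid₄*: the pronoun c-commands this R-expression → coindexation would violate Principle C on *Hamid₄*.
*Rashid₅*: the pronoun c-commands this R-expression → coindexation would violate Principle C on *Rashid₅*.
*Victor₆*: the pronoun c-commands this R-expression → coindexation would violate Principle C on *Victor₆*.

none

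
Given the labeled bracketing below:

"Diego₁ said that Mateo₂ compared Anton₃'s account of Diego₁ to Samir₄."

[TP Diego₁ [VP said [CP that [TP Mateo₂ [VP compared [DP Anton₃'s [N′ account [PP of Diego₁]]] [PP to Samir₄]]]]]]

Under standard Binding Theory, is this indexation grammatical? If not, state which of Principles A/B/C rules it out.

The two coindexed NPs are *Diego₁* (the lower occurrence) and *Diego₁* (the higher occurrence).
*Diego₁* (the lower occurrence) is an R-expression. Principle C requires it to be free everywhere.
*Diego₁* (the higher occurrence) c-commands it and carries the same index.
The R-expression is bound → Principle C violation.

Principle C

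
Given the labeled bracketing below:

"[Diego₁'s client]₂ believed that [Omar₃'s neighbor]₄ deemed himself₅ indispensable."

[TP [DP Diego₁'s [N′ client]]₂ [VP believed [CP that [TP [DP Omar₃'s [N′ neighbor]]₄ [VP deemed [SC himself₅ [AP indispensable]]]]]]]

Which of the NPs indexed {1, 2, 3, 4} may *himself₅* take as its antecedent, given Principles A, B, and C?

{4}

*himself* is an anaphor, so Principle A applies: it must be bound in its binding domain.
Binding domain of *himself₅*: the embedded TP, whose subject is [Omar₃'s neighbor]₄.
*Diego₁* does not c-command the anaphor → cannot bind it.
*[Diego₁'s client]₂* c-commands the anaphor but is outside its binding domain → cannot satisfy Principle A.
*Omar₃* does not c-command the anaphor → cannot bind it.
*[Omar₃'s neighbor]₄* c-commands the anaphor within its binding domain → licit binder.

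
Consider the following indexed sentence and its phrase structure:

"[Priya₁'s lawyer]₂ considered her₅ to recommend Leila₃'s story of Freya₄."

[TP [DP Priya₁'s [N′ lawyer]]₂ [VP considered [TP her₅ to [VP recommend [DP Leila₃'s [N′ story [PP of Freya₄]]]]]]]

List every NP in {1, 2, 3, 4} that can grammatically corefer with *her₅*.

{1}

*her* is a pronoun, so Principle B applies: it must be free in its binding domain.
Binding domain of *her₅*: the matrix TP, whose subject is [Priya₁'s lawyer]₂.
*Priya₁* and the pronoun do not c-command one another → neither Principle B nor Principle C is at stake; coindexation permitted.
*[Priya₁'s lawyer]₂* c-commands the pronoun within its binding domain → coindexation would violate Principle B.
*Leila₃*: the pronoun c-commands this R-expression → coindexation would violate Principle C on *Leila₃*.
*Freya₄*: the pronoun c-commands this R-expression → coindexation would violate Principle C on *Freya₄*.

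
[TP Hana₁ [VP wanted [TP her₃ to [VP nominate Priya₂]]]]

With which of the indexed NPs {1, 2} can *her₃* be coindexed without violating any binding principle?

none

*her* is a pronoun, so Principle B applies: it must be free in its binding domain.
Binding domain of *her₃*: the matrix TP, whose subject is Hana₁.
*Hana₁* c-commands the pronoun within its binding domain → coindexation would violate Principle B.
*Priya₂*: the pronoun c-commands this R-expression → coindexation would violate Principle C on *Priya₂*.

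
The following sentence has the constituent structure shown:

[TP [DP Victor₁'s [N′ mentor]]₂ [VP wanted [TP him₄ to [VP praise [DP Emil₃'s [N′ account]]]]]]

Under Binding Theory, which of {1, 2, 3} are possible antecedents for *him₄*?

*him* is a pronoun, so Principle B applies: it must be free in its binding domain.
Binding domain of *him₄*: the matrix TP, whose subject is [Victor₁'s mentor]₂.
*Victor₁* and the pronoun do not c-command one another → neither Principle B nor Principle C is at stake; coindexation permitted.
*[Victor₁'s mentor]₂* c-commands the pronoun within its binding domain → coindexation would violate Principle B.
*Emil₃*: the pronoun c-commands this R-expression → coindexation would violate Principle C on *Emil₃*.

{1}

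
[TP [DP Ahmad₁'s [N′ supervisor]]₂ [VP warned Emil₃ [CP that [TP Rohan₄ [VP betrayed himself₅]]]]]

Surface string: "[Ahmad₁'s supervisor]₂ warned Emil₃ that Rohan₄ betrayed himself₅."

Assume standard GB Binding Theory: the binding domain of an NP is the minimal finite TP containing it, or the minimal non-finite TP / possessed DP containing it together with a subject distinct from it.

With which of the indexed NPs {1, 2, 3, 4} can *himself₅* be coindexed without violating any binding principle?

{4}

*himself* is an anaphor, so Principle A applies: it must be bound in its binding domain.
Binding domain of *himself₅*: the embedded TP, whose subject is Rohan₄.
*Ahmad₁* does not c-command the anaphor → cannot bind it.
*[Ahmad₁'s supervisor]₂* c-commands the anaphor but is outside its binding domain → cannot satisfy Principle A.
*Emil₃* c-commands the anaphor but is outside its binding domain → cannot satisfy Principle A.
*Rohan₄* c-commands the anaphor within its binding domain → licit binder.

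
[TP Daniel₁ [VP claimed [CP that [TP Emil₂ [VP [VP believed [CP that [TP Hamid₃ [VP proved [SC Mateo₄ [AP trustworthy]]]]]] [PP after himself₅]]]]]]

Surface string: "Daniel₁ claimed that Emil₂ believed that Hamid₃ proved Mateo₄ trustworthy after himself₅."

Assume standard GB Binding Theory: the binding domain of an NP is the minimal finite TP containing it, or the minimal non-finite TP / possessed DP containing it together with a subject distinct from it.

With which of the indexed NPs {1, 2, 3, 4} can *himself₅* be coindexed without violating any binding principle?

*himself* is an anaphor, so Principle A applies: it must be bound in its binding domain.
Binding domain of *himself₅*: the embedded TP, whose subject is Emil₂.
*Daniel₁* c-commands the anaphor but is outside its binding domain → cannot satisfy Principle A.
*Emil₂* c-commands the anaphor within its binding domain → licit binder.
*Hamid₃* does not c-command the anaphor → cannot bind it.
*Mateo₄* does not c-command the anaphor → cannot bind it.

{2}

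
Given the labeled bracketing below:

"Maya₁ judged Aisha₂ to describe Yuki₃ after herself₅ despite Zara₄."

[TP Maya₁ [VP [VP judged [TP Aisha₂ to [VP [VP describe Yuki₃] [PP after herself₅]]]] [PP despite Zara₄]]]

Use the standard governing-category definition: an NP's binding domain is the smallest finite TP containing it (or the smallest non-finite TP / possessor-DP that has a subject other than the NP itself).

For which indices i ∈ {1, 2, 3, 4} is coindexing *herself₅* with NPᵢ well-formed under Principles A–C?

*herself* is an anaphor, so Principle A applies: it must be bound in its binding domain.
Binding domain of *herself₅*: the embedded TP, whose subject is Aisha₂.
*Maya₁* c-commands the anaphor but is outside its binding domain → cannot satisfy Principle A.
*Aisha₂* c-commands the anaphor within its binding domain → licit binder.
*Yuki₃* does not c-command the anaphor → cannot bind it.
*Zara₄* does not c-command the anaphor → cannot bind it.

{2}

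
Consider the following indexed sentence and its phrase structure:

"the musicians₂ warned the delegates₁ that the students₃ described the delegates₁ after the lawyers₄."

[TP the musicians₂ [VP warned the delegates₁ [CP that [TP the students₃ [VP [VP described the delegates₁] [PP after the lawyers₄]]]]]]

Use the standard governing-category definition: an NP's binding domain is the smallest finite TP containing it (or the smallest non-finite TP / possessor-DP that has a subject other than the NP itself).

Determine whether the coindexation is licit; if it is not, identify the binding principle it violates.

The two coindexed NPs are *the delegates₁* (the higher occurrence) and *the delegates₁* (the lower occurrence).
*the delegates₁* (the lower occurrence) is an R-expression. Principle C requires it to be free everywhere.
*the delegates₁* (the higher occurrence) c-commands it and carries the same index.
The R-expression is bound → Principle C violation.

Principle C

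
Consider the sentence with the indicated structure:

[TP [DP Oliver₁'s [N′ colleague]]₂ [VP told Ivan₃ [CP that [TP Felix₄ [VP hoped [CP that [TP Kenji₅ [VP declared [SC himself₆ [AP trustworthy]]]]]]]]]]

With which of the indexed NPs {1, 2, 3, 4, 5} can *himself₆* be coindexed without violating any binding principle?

{5}

*himself* is an anaphor, so Principle A applies: it must be bound in its binding domain.
Binding domain of *himself₆*: the embedded TP, whose subject is Kenji₅.
*Oliver₁* does not c-command the anaphor → cannot bind it.
*[Oliver₁'s colleague]₂* c-commands the anaphor but is outside its binding domain → cannot satisfy Principle A.
*Ivan₃* c-commands the anaphor but is outside its binding domain → cannot satisfy Principle A.
*Felix₄* c-commands the anaphor but is outside its binding domain → cannot satisfy Principle A.
*Kenji₅* c-commands the anaphor within its binding domain → licit binder.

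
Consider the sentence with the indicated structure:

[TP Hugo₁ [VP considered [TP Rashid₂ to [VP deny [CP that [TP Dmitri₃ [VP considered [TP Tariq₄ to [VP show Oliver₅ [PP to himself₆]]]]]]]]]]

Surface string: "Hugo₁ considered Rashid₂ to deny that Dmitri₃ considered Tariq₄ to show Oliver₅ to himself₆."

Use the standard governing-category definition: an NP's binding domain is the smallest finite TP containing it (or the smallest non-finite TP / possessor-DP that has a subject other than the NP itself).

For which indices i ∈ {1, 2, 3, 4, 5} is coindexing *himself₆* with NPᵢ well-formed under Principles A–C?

{4, 5}

*himself* is an anaphor, so Principle A applies: it must be bound in its binding domain.
Binding domain of *himself₆*: the embedded TP, whose subject is Tariq₄.
*Hugo₁* c-commands the anaphor but is outside its binding domain → cannot satisfy Principle A.
*Rashid₂* c-commands the anaphor but is outside its binding domain → cannot satisfy Principle A.
*Dmitri₃* c-commands the anaphor but is outside its binding domain → cannot satisfy Principle A.
*Tariq₄* c-commands the anaphor within its binding domain → licit binder.
*Oliver₅* c-commands the anaphor within its binding domain → licit binder.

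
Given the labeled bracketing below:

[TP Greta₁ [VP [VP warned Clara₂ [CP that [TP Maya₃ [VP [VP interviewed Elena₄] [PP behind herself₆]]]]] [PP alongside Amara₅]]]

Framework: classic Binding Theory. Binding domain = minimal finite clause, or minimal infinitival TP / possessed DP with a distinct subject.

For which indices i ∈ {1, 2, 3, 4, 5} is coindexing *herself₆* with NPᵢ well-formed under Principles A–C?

{3}

*herself* is an anaphor, so Principle A applies: it must be bound in its binding domain.
Binding domain of *herself₆*: the embedded TP, whose subject is Maya₃.
*Greta₁* c-commands the anaphor but is outside its binding domain → cannot satisfy Principle A.
*Clara₂* c-commands the anaphor but is outside its binding domain → cannot satisfy Principle A.
*Maya₃* c-commands the anaphor within its binding domain → licit binder.
*Elena₄* does not c-command the anaphor → cannot bind it.
*Amara₅* does not c-command the anaphor → cannot bind it.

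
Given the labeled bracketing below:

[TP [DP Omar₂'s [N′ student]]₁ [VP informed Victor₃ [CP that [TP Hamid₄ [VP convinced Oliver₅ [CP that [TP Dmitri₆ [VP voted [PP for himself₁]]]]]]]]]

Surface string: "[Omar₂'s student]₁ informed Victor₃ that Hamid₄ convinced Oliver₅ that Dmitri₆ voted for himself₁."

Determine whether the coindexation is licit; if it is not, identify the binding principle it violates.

Principle A

The two coindexed NPs are *[Omar₂'s student]₁* and *himself₁*.
*himself₁* is an anaphor. Principle A requires it to be bound within its binding domain — the embedded TP, whose subject is Dmitri₆.
Within that domain it is c-commanded by *Dmitri₆*, which does not share its index.
*[Omar₂'s student]₁* does c-command the anaphor, but from outside its binding domain.
The anaphor is unbound in its domain → Principle A violation.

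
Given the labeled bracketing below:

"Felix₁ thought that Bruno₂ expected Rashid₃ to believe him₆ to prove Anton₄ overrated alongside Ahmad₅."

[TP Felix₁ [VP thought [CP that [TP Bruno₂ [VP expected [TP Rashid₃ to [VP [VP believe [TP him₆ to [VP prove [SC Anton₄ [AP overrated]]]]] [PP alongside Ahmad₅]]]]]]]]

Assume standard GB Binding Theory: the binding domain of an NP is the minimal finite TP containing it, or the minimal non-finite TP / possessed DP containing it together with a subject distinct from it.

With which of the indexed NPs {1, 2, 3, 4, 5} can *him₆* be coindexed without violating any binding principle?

*him* is a pronoun, so Principle B applies: it must be free in its binding domain.
Binding domain of *him₆*: the embedded TP, whose subject is Rashid₃.
*Felix₁* c-commands the pronoun but from outside its binding domain, and is not c-commanded by it → coindexation permitted.
*Bruno₂* c-commands the pronoun but from outside its binding domain, and is not c-commanded by it → coindexation permitted.
*Rashid₃* c-commands the pronoun within its binding domain → coindexation would violate Principle B.
*Anton₄*: the pronoun c-commands this R-expression → coindexation would violate Principle C on *Anton₄*.
*Ahmad₅* and the pronoun do not c-command one another → neither Principle B nor Principle C is at stake; coindexation permitted.

{1, 2, 5}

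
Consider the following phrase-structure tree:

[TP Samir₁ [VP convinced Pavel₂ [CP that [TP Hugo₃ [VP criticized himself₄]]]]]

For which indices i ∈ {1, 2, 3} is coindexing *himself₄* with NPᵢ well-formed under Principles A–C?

*himself* is an anaphor, so Principle A applies: it must be bound in its binding domain.
Binding domain of *himself₄*: the embedded TP, whose subject is Hugo₃.
*Samir₁* c-commands the anaphor but is outside its binding domain → cannot satisfy Principle A.
*Pavel₂* c-commands the anaphor but is outside its binding domain → cannot satisfy Principle A.
*Hugo₃* c-commands the anaphor within its binding domain → licit binder.

{3}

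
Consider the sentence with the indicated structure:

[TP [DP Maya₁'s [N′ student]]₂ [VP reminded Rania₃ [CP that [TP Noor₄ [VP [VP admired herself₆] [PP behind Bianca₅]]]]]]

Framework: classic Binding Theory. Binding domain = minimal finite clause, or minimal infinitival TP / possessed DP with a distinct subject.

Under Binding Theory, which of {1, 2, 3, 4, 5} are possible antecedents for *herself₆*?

*herself* is an anaphor, so Principle A applies: it must be bound in its binding domain.
Binding domain of *herself₆*: the embedded TP, whose subject is Noor₄.
*Maya₁* does not c-command the anaphor → cannot bind it.
*[Maya₁'s student]₂* c-commands the anaphor but is outside its binding domain → cannot satisfy Principle A.
*Rania₃* c-commands the anaphor but is outside its binding domain → cannot satisfy Principle A.
*Noor₄* c-commands the anaphor within its binding domain → licit binder.
*Bianca₅* does not c-command the anaphor → cannot bind it.

{4}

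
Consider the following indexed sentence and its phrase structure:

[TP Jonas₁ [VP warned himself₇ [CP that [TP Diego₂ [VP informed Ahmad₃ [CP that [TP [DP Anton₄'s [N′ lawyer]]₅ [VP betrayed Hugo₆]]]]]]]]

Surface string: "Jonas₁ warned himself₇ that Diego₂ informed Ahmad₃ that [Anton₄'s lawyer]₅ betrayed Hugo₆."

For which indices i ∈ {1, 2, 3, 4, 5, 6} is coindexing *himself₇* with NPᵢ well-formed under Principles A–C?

*himself* is an anaphor, so Principle A applies: it must be bound in its binding domain.
Binding domain of *himself₇*: the matrix TP, whose subject is Jonas₁.
*Jonas₁* c-commands the anaphor within its binding domain → licit binder.
*Diego₂* does not c-command the anaphor → cannot bind it.
*Ahmad₃* does not c-command the anaphor → cannot bind it.
*Anton₄* does not c-command the anaphor → cannot bind it.
*[Anton₄'s lawyer]₅* does not c-command the anaphor → cannot bind it.
*Hugo₆* does not c-command the anaphor → cannot bind it.

{1}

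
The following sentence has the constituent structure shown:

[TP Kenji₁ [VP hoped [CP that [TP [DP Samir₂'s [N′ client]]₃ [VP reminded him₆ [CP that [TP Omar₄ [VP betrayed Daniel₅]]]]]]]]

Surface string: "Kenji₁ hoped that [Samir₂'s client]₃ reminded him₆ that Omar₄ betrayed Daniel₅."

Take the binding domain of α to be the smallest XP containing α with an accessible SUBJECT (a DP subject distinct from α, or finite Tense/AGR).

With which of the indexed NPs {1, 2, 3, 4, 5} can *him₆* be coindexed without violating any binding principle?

{1, 2}

*him* is a pronoun, so Principle B applies: it must be free in its binding domain.
Binding domain of *him₆*: the embedded TP, whose subject is [Samir₂'s client]₃.
*Kenji₁* c-commands the pronoun but from outside its binding domain, and is not c-commanded by it → coindexation permitted.
*Samir₂* and the pronoun do not c-command one another → neither Principle B nor Principle C is at stake; coindexation permitted.
*[Samir₂'s client]₃* c-commands the pronoun within its binding domain → coindexation would violate Principle B.
*Omar₄*: the pronoun c-commands this R-expression → coindexation would violate Principle C on *Omar₄*.
*Daniel₅*: the pronoun c-commands this R-expression → coindexation would violate Principle C on *Daniel₅*.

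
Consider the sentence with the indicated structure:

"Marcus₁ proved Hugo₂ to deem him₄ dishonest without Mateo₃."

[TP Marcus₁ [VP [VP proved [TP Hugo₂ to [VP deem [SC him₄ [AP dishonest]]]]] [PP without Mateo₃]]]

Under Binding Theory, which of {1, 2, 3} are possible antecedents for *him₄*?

*him* is a pronoun, so Principle B applies: it must be free in its binding domain.
Binding domain of *him₄*: the embedded TP, whose subject is Hugo₂.
*Marcus₁* c-commands the pronoun but from outside its binding domain, and is not c-commanded by it → coindexation permitted.
*Hugo₂* c-commands the pronoun within its binding domain → coindexation would violate Principle B.
*Mateo₃* and the pronoun do not c-command one another → neither Principle B nor Principle C is at stake; coindexation permitted.

{1, 3}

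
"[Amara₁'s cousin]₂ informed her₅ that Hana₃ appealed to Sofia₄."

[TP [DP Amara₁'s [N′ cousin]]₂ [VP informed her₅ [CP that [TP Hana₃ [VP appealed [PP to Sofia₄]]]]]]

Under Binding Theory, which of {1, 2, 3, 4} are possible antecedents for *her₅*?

*her* is a pronoun, so Principle B applies: it must be free in its binding domain.
Binding domain of *her₅*: the matrix TP, whose subject is [Amara₁'s cousin]₂.
*Amara₁* and the pronoun do not c-command one another → neither Principle B nor Principle C is at stake; coindexation permitted.
*[Amara₁'s cousin]₂* c-commands the pronoun within its binding domain → coindexation would violate Principle B.
*Hana₃*: the pronoun c-commands this R-expression → coindexation would violate Principle C on *Hana₃*.
*Sofia₄*: the pronoun c-commands this R-expression → coindexation would violate Principle C on *Sofia₄*.

{1}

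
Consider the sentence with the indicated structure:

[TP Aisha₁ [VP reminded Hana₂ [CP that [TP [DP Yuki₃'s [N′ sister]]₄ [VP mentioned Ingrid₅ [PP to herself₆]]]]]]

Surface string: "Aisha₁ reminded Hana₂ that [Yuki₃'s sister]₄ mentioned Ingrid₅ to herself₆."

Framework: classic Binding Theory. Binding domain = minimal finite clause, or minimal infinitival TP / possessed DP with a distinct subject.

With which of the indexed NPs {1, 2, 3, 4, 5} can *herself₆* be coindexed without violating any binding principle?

*herself* is an anaphor, so Principle A applies: it must be bound in its binding domain.
Binding domain of *herself₆*: the embedded TP, whose subject is [Yuki₃'s sister]₄.
*Aisha₁* c-commands the anaphor but is outside its binding domain → cannot satisfy Principle A.
*Hana₂* c-commands the anaphor but is outside its binding domain → cannot satisfy Principle A.
*Yuki₃* does not c-command the anaphor → cannot bind it.
*[Yuki₃'s sister]₄* c-commands the anaphor within its binding domain → licit binder.
*Ingrid₅* c-commands the anaphor within its binding domain → licit binder.

{4, 5}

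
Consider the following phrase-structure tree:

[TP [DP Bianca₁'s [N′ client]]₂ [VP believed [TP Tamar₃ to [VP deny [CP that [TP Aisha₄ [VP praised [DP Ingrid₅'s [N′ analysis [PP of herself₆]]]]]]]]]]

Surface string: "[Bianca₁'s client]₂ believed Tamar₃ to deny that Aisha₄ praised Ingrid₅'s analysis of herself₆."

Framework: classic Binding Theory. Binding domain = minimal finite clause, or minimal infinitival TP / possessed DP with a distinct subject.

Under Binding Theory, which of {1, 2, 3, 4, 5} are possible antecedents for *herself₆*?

*herself* is an anaphor, so Principle A applies: it must be bound in its binding domain.
Binding domain of *herself₆*: the possessed DP, whose subject is Ingrid₅.
*Bianca₁* does not c-command the anaphor → cannot bind it.
*[Bianca₁'s client]₂* c-commands the anaphor but is outside its binding domain → cannot satisfy Principle A.
*Tamar₃* c-commands the anaphor but is outside its binding domain → cannot satisfy Principle A.
*Aisha₄* c-commands the anaphor but is outside its binding domain → cannot satisfy Principle A.
*Ingrid₅* c-commands the anaphor within its binding domain → licit binder.

{5}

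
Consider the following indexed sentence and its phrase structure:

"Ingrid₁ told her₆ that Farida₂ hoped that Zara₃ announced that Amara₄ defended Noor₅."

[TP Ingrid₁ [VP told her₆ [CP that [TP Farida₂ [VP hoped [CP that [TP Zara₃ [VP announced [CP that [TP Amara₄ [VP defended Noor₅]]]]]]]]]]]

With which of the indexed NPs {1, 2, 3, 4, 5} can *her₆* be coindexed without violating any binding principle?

none

*her* is a pronoun, so Principle B applies: it must be free in its binding domain.
Binding domain of *her₆*: the matrix TP, whose subject is Ingrid₁.
*Ingrid₁* c-commands the pronoun within its binding domain → coindexation would violate Principle B.
*Farida₂*: the pronoun c-commands this R-expression → coindexation would violate Principle C on *Farida₂*.
*Zara₃*: the pronoun c-commands this R-expression → coindexation would violate Principle C on *Zara₃*.
*Amara₄*: the pronoun c-commands this R-expression → coindexation would violate Principle C on *Amara₄*.
*Noor₅*: the pronoun c-commands this R-expression → coindexation would violate Principle C on *Noor₅*.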